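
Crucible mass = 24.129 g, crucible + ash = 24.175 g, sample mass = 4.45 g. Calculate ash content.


Ash mass = 24.175 - 24.129 = 0.046 g
Ash% = 0.046 / 4.45 x 100 = 1.03%


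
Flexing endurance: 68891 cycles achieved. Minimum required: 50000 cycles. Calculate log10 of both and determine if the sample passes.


Achieved: log10 = 4.84
Required: log10 = 4.70
Passes: Yes


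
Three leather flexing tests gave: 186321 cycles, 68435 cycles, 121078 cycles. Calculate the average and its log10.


Average = (186321 + 68435 + 121078) / 3 = 125278 cycles
log10(125278) = 5.10


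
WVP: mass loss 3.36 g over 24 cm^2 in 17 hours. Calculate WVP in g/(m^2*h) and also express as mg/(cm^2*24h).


WVP = 82.35 g/(m^2*h)
Daily rate = 197.65 mg/(cm^2*24h)

WVP = 3.36 / (24 x 17) x 10000 = 82.35 g/(m^2*h)
Mass loss in mg = 3.36 x 1000 = 3360 mg
Per cm^2 per 24h in mg: 3360 x 24 / (24 x 17) = 80640 / 408 = 197.65 mg/(cm^2*24h)


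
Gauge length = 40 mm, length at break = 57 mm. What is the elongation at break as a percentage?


42.5%


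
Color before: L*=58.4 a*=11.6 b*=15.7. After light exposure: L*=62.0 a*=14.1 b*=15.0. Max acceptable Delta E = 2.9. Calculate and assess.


dL = 3.6, da = 2.5, db = -0.7
dE = sqrt((3.6)^2 + (2.5)^2 + (-0.7)^2) = 4.44
Max = 2.9
Passes: No


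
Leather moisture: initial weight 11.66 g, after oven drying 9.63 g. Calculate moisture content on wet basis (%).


Moisture = 11.66 - 9.63 = 2.03 g
MC = 2.03 / 11.66 x 100 = 17.4%


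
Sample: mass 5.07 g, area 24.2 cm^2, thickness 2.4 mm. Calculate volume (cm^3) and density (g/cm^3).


Thickness in cm = 2.4 / 10 = 0.24 cm
Volume = 24.2 x 0.24 = 5.808 cm^3
Density = 5.07 / 5.808 = 0.873 g/cm^3


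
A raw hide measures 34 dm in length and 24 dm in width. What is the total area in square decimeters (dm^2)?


Area = length x width
Area = 34 x 24 = 816 dm^2


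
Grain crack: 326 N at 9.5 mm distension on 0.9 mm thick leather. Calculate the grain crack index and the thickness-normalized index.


Crack index = 326 / 9.5 = 34.3 N/mm
Normalized = 34.3 / 0.9 = 38.1 N/mm per mm


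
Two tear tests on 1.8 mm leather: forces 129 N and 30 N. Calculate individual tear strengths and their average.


Tear 1 = 129 / 1.8 = 71.7 N/mm
Tear 2 = 30 / 1.8 = 16.7 N/mm
Average = (71.7 + 16.7) / 2 = 44.2 N/mm


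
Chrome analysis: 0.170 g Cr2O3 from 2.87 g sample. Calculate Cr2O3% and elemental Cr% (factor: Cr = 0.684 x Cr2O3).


Cr2O3% = 0.170 / 2.87 x 100 = 5.92%
Cr% = 5.92 x 0.684 = 4.05%


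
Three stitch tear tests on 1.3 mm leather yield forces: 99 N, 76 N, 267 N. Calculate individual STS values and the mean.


STS1 = 76.2 N/mm
STS2 = 58.5 N/mm
STS3 = 205.4 N/mm
Mean = 113.4 N/mm


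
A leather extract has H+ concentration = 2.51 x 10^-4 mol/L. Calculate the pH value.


pH = -log10[H+]
pH = -log10(2.51 x 10^-4) = 3.60


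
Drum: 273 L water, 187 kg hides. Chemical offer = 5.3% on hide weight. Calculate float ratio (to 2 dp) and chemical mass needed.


Float ratio = 1.46
Chemical needed = 9.911 kg

Float ratio = 273 / 187 = 1.46
Chemical = 187 x 5.3 / 100 = 9.911 kg


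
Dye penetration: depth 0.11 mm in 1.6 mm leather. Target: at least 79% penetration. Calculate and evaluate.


Penetration = 6.9%
Meets target: No

Penetration = 0.11 / 1.6 x 100 = 6.9%
Target: 79%
Meets target: No


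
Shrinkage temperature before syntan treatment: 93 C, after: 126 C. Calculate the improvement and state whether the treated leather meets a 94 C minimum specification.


Improvement = 33 C
Meets 94 C spec: Yes

Improvement = 126 - 93 = 33 C
Spec check: 126 C >= 94 C? Yes


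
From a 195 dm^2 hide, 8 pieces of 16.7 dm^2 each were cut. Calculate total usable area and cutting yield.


Usable area = 133.6 dm^2
Yield = 68.5%

Total usable = 8 x 16.7 = 133.6 dm^2
Yield = 133.6 / 195 x 100 = 68.5%


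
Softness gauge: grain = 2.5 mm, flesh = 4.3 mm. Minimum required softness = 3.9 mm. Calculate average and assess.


Average = (2.5 + 4.3) / 2 = 3.40 mm
Minimum = 3.9 mm
Meets requirement: No


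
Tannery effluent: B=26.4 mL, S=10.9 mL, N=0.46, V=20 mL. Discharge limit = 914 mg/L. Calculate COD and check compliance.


COD = 2852.0 mg/L
Compliant: No


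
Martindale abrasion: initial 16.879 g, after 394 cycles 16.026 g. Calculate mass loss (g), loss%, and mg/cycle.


Loss = 16.879 - 16.026 = 0.853 g
Loss% = 0.853 / 16.879 x 100 = 5.05%
Rate = 0.853 / 394 x 1000 = 2.165 mg/cycle


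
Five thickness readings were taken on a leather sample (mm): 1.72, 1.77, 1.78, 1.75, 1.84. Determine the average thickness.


1.77 mm

Sum = 1.72 + 1.77 + 1.78 + 1.75 + 1.84 = 8.86
Average = 8.86 / 5 = 1.77 mm


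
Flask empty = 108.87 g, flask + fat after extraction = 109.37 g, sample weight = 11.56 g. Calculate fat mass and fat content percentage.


Fat mass = 109.37 - 108.87 = 0.50 g
Fat% = 0.50 / 11.56 x 100 = 4.3%


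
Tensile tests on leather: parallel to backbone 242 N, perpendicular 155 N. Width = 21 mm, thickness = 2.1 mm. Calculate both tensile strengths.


Parallel = 5.49 N/mm^2
Perpendicular = 3.51 N/mm^2


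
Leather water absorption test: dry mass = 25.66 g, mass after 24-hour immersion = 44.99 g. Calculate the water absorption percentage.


75.3%

Water absorbed = 44.99 - 25.66 = 19.33 g
WA% = 19.33 / 25.66 x 100 = 75.3%


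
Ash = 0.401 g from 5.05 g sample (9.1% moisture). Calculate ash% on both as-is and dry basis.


As-is ash = 7.94%
Dry-basis ash = 8.74%

As-is ash% = 0.401 / 5.05 x 100 = 7.94%
Dry mass = 5.05 x (100 - 9.1) / 100 = 4.59045 g
Dry-basis ash% = 0.401 / 4.59045 x 100 = 8.74%


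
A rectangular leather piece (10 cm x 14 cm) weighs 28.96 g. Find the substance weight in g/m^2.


2068.6 g/m^2

Area = 10 x 14 = 140 cm^2
SW = 28.96 / 140 x 10000 = 2068.6 g/m^2


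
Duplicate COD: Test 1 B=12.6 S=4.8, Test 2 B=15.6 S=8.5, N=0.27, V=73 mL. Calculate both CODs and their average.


COD1 = 230.8 mg/L
COD2 = 210.1 mg/L
Average = 220.5 mg/L


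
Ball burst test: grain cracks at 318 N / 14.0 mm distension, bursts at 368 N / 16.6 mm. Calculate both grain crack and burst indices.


Crack index = 318 / 14.0 = 22.7 N/mm
Burst index = 368 / 16.6 = 22.2 N/mm


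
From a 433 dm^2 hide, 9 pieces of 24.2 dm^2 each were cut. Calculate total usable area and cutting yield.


Usable area = 217.8 dm^2
Yield = 50.3%

Total usable = 9 x 24.2 = 217.8 dm^2
Yield = 217.8 / 433 x 100 = 50.3%


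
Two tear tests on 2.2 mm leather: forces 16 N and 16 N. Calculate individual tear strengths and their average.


Tear 1 = 16 / 2.2 = 7.3 N/mm
Tear 2 = 16 / 2.2 = 7.3 N/mm
Average = (7.3 + 7.3) / 2 = 7.3 N/mm


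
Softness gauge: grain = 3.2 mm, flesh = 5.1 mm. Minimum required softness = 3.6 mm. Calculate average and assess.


Average = (3.2 + 5.1) / 2 = 4.15 mm
Minimum = 3.6 mm
Meets requirement: Yes


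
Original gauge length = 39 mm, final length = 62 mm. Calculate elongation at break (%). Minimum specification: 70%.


Elongation = 59.0%
Meets spec: No

Extension = 62 - 39 = 23 mm
Elongation = 23 / 39 x 100 = 59.0%
Minimum required: 70%
Meets specification: No


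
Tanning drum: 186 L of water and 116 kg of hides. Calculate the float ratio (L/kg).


1.6


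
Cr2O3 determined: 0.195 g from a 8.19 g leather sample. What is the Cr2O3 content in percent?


2.38%


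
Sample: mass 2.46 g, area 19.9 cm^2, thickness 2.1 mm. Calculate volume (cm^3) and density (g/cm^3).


Thickness in cm = 2.1 / 10 = 0.21 cm
Volume = 19.9 x 0.21 = 4.179 cm^3
Density = 2.46 / 4.179 = 0.589 g/cm^3


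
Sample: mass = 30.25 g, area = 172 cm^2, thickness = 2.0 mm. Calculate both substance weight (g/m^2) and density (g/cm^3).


SW = 30.25 / 172 x 10000 = 1758.7 g/m^2
Volume = 172 x 2.0 / 10 = 34.40 cm^3
Density = 30.25 / 34.40 = 0.879 g/cm^3


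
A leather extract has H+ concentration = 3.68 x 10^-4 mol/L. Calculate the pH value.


pH = 3.43


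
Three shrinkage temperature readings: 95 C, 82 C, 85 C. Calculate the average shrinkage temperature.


87.3 C

Average = (95 + 82 + 85) / 3
Average = 262 / 3 = 87.3 C


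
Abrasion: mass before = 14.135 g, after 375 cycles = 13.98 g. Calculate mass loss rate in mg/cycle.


0.413 mg/cycle

Mass loss = 14.135 - 13.98 = 0.155 g
Rate = 0.155 / 375 x 1000 = 0.413 mg/cycle


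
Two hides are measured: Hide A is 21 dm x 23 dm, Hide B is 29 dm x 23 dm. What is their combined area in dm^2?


1150 dm^2

Hide A area = 21 x 23 = 483 dm^2
Hide B area = 29 x 23 = 667 dm^2
Total = 483 + 667 = 1150 dm^2


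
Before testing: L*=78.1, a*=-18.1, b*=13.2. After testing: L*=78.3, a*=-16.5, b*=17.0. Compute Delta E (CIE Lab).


dL = 78.3 - 78.1 = 0.2
da = -16.5 - (-18.1) = 1.6
db = 17.0 - 13.2 = 3.8
dE = sqrt((0.2)^2 + (1.6)^2 + (3.8)^2) = 4.13


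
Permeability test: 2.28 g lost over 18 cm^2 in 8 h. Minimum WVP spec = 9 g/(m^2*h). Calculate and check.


WVP = 2.28 / (18 x 8) x 10000 = 158.33 g/(m^2*h)
Minimum: 9 g/(m^2*h)
Meets spec: Yes


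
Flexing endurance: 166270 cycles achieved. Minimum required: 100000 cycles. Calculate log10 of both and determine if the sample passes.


log10(166270) = 5.22
log10(100000) = 5.00
Passes: Yes


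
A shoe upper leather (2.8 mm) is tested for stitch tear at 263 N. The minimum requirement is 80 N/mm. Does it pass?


STS = 263 / 2.8 = 93.9 N/mm
Minimum required: 80 N/mm
Passes: Yes


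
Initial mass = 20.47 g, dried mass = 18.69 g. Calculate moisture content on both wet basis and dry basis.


Moisture lost = 20.47 - 18.69 = 1.78 g
Wet basis MC = 1.78 / 20.47 x 100 = 8.7%
Dry basis MC = 1.78 / 18.69 x 100 = 9.5%


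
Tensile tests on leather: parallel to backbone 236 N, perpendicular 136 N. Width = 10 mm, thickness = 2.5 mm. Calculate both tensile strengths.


Parallel = 9.44 N/mm^2
Perpendicular = 5.44 N/mm^2

Area = 10 x 2.5 = 25.0 mm^2
TS (parallel) = 236 / 25.0 = 9.44 N/mm^2
TS (perpendicular) = 136 / 25.0 = 5.44 N/mm^2


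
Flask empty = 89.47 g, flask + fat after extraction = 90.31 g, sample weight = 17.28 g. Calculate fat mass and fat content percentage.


Fat mass = 0.84 g
Fat content = 4.9%

Fat mass = 90.31 - 89.47 = 0.84 g
Fat% = 0.84 / 17.28 x 100 = 4.9%


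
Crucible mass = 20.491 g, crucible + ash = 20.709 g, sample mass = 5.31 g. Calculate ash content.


Ash mass = 20.709 - 20.491 = 0.218 g
Ash% = 0.218 / 5.31 x 100 = 4.11%


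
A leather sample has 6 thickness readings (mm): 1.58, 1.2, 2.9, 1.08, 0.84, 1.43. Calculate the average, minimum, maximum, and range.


Sum = 9.03
Average = 9.03 / 6 = 1.51 mm
Minimum = 0.84 mm
Maximum = 2.9 mm
Range = 2.9 - 0.84 = 2.06 mm


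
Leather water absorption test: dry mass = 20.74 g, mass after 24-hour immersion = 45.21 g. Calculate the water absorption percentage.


Water absorbed = 45.21 - 20.74 = 24.47 g
WA% = 24.47 / 20.74 x 100 = 118.0%


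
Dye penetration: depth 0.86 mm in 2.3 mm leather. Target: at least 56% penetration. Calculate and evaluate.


Penetration = 0.86 / 2.3 x 100 = 37.4%
Target: 56%
Meets target: No


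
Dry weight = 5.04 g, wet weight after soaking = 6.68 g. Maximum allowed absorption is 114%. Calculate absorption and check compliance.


WA = (6.68 - 5.04) / 5.04 x 100 = 32.5%
Maximum allowed: 114%
Compliant: Yes


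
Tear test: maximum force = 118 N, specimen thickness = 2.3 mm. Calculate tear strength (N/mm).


51.3 N/mm

Tear strength = force / thickness
Tear = 118 / 2.3 = 51.3 N/mm


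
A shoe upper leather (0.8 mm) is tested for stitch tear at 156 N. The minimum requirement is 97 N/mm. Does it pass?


STS = 156 / 0.8 = 195.0 N/mm
Minimum required: 97 N/mm
Passes: Yes


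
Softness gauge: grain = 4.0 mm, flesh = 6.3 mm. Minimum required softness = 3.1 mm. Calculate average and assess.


Average = (4.0 + 6.3) / 2 = 5.15 mm
Minimum = 3.1 mm
Meets requirement: Yes


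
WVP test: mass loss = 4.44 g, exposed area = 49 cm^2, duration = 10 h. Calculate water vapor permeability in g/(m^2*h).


90.61 g/(m^2*h)

WVP = mass_loss / (area x time) x 10000
WVP = 4.44 / (49 x 10) x 10000
WVP = 4.44 / 490 x 10000 = 90.61 g/(m^2*h)


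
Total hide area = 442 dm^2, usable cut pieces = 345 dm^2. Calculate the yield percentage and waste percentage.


Yield = 345 / 442 x 100 = 78.1%
Waste = 442 - 345 = 97 dm^2
Waste% = 100 - 78.1 = 21.9%


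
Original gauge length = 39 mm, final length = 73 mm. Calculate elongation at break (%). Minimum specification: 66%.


Elongation = 87.2%
Meets spec: Yes

Extension = 73 - 39 = 34 mm
Elongation = 34 / 39 x 100 = 87.2%
Minimum required: 66%
Meets specification: Yes


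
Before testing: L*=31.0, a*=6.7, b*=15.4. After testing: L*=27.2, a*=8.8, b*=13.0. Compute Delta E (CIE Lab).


Delta E = 4.96

dL = 27.2 - 31.0 = -3.8
da = 8.8 - 6.7 = 2.1
db = 13.0 - 15.4 = -2.4
dE = sqrt((-3.8)^2 + (2.1)^2 + (-2.4)^2) = 4.96


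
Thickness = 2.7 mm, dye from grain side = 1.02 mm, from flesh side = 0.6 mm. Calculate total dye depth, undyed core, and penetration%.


Total dyed = 1.02 + 0.6 = 1.62 mm
Undyed core = 2.7 - 1.62 = 1.08 mm
Penetration = 1.62 / 2.7 x 100 = 60.0%


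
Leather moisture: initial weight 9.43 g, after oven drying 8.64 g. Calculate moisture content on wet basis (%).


8.4%


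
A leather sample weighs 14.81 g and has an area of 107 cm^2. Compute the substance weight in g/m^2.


Substance weight = mass / area x 10000
SW = 14.81 / 107 x 10000
SW = 1384.1 g/m^2


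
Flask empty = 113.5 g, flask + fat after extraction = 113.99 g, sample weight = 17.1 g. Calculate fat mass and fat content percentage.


Fat mass = 0.49 g
Fat content = 2.9%


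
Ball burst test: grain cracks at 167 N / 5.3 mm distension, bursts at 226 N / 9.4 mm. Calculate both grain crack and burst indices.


Crack index = 167 / 5.3 = 31.5 N/mm
Burst index = 226 / 9.4 = 24.0 N/mm


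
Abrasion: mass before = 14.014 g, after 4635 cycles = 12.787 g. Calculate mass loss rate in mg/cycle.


Mass loss = 14.014 - 12.787 = 1.227 g
Rate = 1.227 / 4635 x 1000 = 0.265 mg/cycle


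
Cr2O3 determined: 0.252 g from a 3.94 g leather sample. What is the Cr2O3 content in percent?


6.40%


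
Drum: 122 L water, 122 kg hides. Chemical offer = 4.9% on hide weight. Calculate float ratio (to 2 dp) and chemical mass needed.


Float ratio = 1.00
Chemical needed = 5.978 kg


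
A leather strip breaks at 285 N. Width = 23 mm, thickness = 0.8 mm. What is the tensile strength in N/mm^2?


Cross-sectional area = 23 x 0.8 = 18.4 mm^2
Tensile strength = 285 / 18.4 = 15.49 N/mm^2


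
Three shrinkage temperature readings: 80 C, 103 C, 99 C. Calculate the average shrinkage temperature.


Average = (80 + 103 + 99) / 3
Average = 282 / 3 = 94.0 C


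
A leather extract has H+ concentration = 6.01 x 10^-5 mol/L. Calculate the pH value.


pH = -log10[H+]
pH = -log10(6.01 x 10^-5) = 4.22


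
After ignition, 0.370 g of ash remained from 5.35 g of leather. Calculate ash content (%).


Ash% = 0.370 / 5.35 x 100
Ash% = 6.92%


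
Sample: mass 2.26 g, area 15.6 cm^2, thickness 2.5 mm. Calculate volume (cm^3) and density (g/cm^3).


Volume = 3.900 cm^3
Density = 0.579 g/cm^3


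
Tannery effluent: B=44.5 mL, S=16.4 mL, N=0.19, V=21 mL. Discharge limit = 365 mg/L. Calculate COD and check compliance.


COD = 2033.9 mg/L
Compliant: No

COD = (44.5 - 16.4) x 0.19 x 8000 / 21 = 2033.9 mg/L
Limit: 365 mg/L
Compliant: No


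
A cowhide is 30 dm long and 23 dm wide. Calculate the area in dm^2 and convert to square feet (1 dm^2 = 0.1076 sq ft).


690 dm^2
74.24 sq ft

Area = 30 x 23 = 690 dm^2
Conversion: 690 x 0.1076 = 74.24 sq ft


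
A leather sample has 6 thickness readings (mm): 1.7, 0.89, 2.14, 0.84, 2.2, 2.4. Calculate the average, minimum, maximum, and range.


Average = 1.70 mm
Min = 0.84 mm
Max = 2.4 mm
Range = 1.56 mm

Sum = 10.17
Average = 10.17 / 6 = 1.70 mm
Minimum = 0.84 mm
Maximum = 2.4 mm
Range = 2.4 - 0.84 = 1.56 mm


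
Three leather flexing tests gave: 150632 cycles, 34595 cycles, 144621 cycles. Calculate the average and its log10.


Average = 109949 cycles
log10 = 5.04

Average = (150632 + 34595 + 144621) / 3 = 109949 cycles
log10(109949) = 5.04


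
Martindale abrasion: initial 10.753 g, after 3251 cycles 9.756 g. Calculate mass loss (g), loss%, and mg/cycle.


Mass loss = 0.997 g
Loss = 9.27%
Rate = 0.307 mg/cycle

Loss = 10.753 - 9.756 = 0.997 g
Loss% = 0.997 / 10.753 x 100 = 9.27%
Rate = 0.997 / 3251 x 1000 = 0.307 mg/cycle


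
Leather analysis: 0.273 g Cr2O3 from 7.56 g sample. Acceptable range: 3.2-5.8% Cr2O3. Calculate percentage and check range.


Cr2O3% = 0.273 / 7.56 x 100 = 3.61%
Acceptable range: 3.2 to 5.8%
Within range: Yes


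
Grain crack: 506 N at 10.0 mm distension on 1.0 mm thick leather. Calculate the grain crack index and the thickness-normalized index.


Crack index = 50.6 N/mm
Normalized index = 50.6 N/mm per mm


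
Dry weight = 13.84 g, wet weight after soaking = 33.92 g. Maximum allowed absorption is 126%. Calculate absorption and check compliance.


WA = (33.92 - 13.84) / 13.84 x 100 = 145.1%
Maximum allowed: 126%
Compliant: No


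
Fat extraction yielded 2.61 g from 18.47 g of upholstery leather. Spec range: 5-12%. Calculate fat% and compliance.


Fat% = 2.61 / 18.47 x 100 = 14.1%
Spec range: 5-12%
Compliant: No


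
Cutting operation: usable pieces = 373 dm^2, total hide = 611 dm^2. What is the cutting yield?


61.0%

Yield = usable / total x 100
Yield = 373 / 611 x 100 = 61.0%


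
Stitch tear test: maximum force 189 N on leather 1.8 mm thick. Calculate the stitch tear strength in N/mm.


Stitch tear strength = force / thickness
STS = 189 / 1.8 = 105.0 N/mm


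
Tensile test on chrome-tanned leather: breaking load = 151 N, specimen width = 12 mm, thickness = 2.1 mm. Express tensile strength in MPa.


Cross-section = 12 x 2.1 = 25.2 mm^2
TS = 151 / 25.2 = 5.99 MPa
(1 N/mm^2 = 1 MPa)


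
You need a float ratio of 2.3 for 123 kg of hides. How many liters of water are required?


Water = hide weight x target ratio
Water = 123 x 2.3 = 282.9 L


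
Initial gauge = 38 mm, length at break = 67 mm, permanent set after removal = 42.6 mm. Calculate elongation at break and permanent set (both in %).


Elongation at break = (67 - 38) / 38 x 100 = 76.3%
Permanent set = (42.6 - 38) / 38 x 100 = 12.1%


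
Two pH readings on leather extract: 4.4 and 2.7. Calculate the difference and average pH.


Difference = |4.4 - 2.7| = 1.7
Average = (4.4 + 2.7) / 2 = 3.55


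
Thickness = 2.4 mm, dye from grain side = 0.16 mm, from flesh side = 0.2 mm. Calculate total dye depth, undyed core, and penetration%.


Total dyed = 0.36 mm
Undyed core = 2.04 mm
Penetration = 15.0%


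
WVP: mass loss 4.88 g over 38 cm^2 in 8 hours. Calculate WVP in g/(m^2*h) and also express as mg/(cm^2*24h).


WVP = 4.88 / (38 x 8) x 10000 = 160.53 g/(m^2*h)
Mass loss in mg = 4.88 x 1000 = 4880 mg
Per cm^2 per 24h in mg: 4880 x 24 / (38 x 8) = 117120 / 304 = 385.26 mg/(cm^2*24h)


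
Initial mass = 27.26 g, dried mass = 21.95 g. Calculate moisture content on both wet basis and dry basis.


Wet basis = 19.5%
Dry basis = 24.2%


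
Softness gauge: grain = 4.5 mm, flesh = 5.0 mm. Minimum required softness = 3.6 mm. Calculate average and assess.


Average softness = 4.75 mm
Meets requirement: Yes


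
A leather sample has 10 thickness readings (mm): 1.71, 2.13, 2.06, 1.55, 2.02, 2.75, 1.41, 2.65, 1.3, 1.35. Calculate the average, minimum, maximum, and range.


Sum = 18.93
Average = 18.93 / 10 = 1.89 mm
Minimum = 1.3 mm
Maximum = 2.75 mm
Range = 2.75 - 1.3 = 1.45 mm


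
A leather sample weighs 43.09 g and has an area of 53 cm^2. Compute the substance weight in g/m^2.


Substance weight = mass / area x 10000
SW = 43.09 / 53 x 10000
SW = 8130.2 g/m^2


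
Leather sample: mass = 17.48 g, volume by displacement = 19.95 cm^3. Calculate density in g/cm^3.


Density = mass / volume
Density = 17.48 / 19.95 = 0.876 g/cm^3


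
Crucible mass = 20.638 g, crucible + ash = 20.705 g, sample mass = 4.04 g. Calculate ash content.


Ash mass = 0.067 g
Ash content = 1.66%

Ash mass = 20.705 - 20.638 = 0.067 g
Ash% = 0.067 / 4.04 x 100 = 1.66%


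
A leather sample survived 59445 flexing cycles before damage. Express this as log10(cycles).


log10(59445) = 4.77


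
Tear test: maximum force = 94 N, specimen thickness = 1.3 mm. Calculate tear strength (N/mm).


72.3 N/mm

Tear strength = force / thickness
Tear = 94 / 1.3 = 72.3 N/mm


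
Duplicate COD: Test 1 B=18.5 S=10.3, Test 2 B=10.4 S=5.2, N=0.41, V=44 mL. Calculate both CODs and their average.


COD1 = 611.3 mg/L
COD2 = 387.6 mg/L
Average = 499.5 mg/L

COD1 = (18.5 - 10.3) x 0.41 x 8000 / 44 = 611.3 mg/L
COD2 = (10.4 - 5.2) x 0.41 x 8000 / 44 = 387.6 mg/L
Average = (611.3 + 387.6) / 2 = 499.5 mg/L


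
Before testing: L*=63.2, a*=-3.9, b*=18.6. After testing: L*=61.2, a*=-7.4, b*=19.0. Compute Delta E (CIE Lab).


Delta E = 4.05


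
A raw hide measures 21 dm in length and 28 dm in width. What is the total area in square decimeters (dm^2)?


Area = length x width
Area = 21 x 28 = 588 dm^2


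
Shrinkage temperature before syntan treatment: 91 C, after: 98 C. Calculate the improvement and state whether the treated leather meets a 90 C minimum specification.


Improvement = 98 - 91 = 7 C
Spec check: 98 C >= 90 C? Yes


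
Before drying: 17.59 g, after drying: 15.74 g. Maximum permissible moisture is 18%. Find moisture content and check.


MC = (17.59 - 15.74) / 17.59 x 100 = 10.5%
Maximum: 18%
Acceptable: Yes


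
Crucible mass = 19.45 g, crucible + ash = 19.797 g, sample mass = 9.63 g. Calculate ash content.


Ash mass = 19.797 - 19.45 = 0.347 g
Ash% = 0.347 / 9.63 x 100 = 3.60%


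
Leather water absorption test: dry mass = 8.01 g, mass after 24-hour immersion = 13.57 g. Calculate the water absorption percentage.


Water absorbed = 13.57 - 8.01 = 5.56 g
WA% = 5.56 / 8.01 x 100 = 69.4%


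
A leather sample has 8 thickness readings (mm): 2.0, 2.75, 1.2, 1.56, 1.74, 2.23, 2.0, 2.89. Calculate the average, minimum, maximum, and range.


Sum = 16.37
Average = 16.37 / 8 = 2.05 mm
Minimum = 1.2 mm
Maximum = 2.89 mm
Range = 2.89 - 1.2 = 1.69 mm


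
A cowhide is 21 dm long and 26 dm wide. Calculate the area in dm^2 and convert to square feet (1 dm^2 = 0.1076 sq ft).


546 dm^2
58.75 sq ft


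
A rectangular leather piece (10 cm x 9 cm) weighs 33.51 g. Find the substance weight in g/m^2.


Area = 10 x 9 = 90 cm^2
SW = 33.51 / 90 x 10000 = 3723.3 g/m^2


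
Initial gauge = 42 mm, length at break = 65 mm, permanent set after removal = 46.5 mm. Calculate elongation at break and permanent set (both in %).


Elongation at break = (65 - 42) / 42 x 100 = 54.8%
Permanent set = (46.5 - 42) / 42 x 100 = 10.7%


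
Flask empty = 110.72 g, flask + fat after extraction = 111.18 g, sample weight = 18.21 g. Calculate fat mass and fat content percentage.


Fat mass = 0.46 g
Fat content = 2.5%

Fat mass = 111.18 - 110.72 = 0.46 g
Fat% = 0.46 / 18.21 x 100 = 2.5%


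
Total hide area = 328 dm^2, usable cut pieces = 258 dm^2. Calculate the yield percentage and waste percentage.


Yield = 258 / 328 x 100 = 78.7%
Waste = 328 - 258 = 70 dm^2
Waste% = 100 - 78.7 = 21.3%


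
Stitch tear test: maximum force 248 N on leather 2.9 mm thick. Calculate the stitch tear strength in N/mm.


Stitch tear strength = force / thickness
STS = 248 / 2.9 = 85.5 N/mm


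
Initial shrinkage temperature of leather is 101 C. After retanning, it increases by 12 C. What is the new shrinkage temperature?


113 C

New Ts = 101 + 12 = 113 C


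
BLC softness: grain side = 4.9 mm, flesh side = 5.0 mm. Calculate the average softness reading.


4.95 mm

Average = (4.9 + 5.0) / 2
Average = 4.95 mm


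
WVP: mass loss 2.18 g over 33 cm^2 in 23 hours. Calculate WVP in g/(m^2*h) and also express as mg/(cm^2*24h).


WVP = 2.18 / (33 x 23) x 10000 = 28.72 g/(m^2*h)
Mass loss in mg = 2.18 x 1000 = 2180 mg
Per cm^2 per 24h in mg: 2180 x 24 / (33 x 23) = 52320 / 759 = 68.93 mg/(cm^2*24h)


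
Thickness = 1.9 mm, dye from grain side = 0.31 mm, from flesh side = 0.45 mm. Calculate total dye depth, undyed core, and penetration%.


Total dyed = 0.76 mm
Undyed core = 1.14 mm
Penetration = 40.0%


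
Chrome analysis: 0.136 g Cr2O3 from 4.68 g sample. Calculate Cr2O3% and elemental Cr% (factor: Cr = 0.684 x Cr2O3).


Cr2O3 = 2.91%
Cr = 1.99%

Cr2O3% = 0.136 / 4.68 x 100 = 2.91%
Cr% = 2.91 x 0.684 = 1.99%


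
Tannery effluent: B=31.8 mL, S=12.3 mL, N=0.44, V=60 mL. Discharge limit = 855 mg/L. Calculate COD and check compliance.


COD = 1144.0 mg/L
Compliant: No

COD = (31.8 - 12.3) x 0.44 x 8000 / 60 = 1144.0 mg/L
Limit: 855 mg/L
Compliant: No


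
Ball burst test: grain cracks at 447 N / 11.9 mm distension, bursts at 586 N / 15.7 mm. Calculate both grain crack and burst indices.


Crack index = 37.6 N/mm
Burst index = 37.3 N/mm

Crack index = 447 / 11.9 = 37.6 N/mm
Burst index = 586 / 15.7 = 37.3 N/mm


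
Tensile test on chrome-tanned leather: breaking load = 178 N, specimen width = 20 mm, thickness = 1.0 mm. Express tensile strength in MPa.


Cross-section = 20 x 1.0 = 20.0 mm^2
TS = 178 / 20.0 = 8.90 MPa
(1 N/mm^2 = 1 MPa)


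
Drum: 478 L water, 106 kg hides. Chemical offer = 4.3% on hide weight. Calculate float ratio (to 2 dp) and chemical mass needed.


Float ratio = 478 / 106 = 4.51
Chemical = 106 x 4.3 / 100 = 4.558 kg


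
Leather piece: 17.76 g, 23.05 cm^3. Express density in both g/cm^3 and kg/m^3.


Density = 17.76 / 23.05 = 0.770 g/cm^3
Convert: 0.770 x 1000 = 770 kg/m^3


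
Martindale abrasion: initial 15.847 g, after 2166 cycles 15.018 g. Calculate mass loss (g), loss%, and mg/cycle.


Loss = 15.847 - 15.018 = 0.829 g
Loss% = 0.829 / 15.847 x 100 = 5.23%
Rate = 0.829 / 2166 x 1000 = 0.383 mg/cycle


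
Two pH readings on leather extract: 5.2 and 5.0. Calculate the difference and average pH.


Difference = 0.2
Average pH = 5.10

Difference = |5.2 - 5.0| = 0.2
Average = (5.2 + 5.0) / 2 = 5.10


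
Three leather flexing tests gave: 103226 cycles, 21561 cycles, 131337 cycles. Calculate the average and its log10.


Average = (103226 + 21561 + 131337) / 3 = 85375 cycles
log10(85375) = 4.93


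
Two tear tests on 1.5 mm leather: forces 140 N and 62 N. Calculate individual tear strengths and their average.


Tear 1 = 93.3 N/mm
Tear 2 = 41.3 N/mm
Average = 67.3 N/mm


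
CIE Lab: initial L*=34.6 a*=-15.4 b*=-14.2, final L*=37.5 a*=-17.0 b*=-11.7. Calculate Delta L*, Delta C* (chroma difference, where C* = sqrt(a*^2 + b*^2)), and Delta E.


Delta L* = 37.5 - 34.6 = 2.9
C1* = sqrt((-15.4)^2 + (-14.2)^2) = 20.948
C2* = sqrt((-17.0)^2 + (-11.7)^2) = 20.637
Delta C* = 20.637 - 20.948 = -0.31
Delta E = sqrt((2.9)^2 + (-1.6)^2 + (2.5)^2) = 4.15


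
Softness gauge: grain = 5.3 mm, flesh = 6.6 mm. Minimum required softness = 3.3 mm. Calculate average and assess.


Average softness = 5.95 mm
Meets requirement: Yes

Average = (5.3 + 6.6) / 2 = 5.95 mm
Minimum = 3.3 mm
Meets requirement: Yes


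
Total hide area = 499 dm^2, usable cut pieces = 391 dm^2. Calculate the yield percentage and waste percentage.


Yield = 391 / 499 x 100 = 78.4%
Waste = 499 - 391 = 108 dm^2
Waste% = 100 - 78.4 = 21.6%


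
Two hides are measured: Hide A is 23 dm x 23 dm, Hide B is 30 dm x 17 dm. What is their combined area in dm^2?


Hide A area = 23 x 23 = 529 dm^2
Hide B area = 30 x 17 = 510 dm^2
Total = 529 + 510 = 1039 dm^2


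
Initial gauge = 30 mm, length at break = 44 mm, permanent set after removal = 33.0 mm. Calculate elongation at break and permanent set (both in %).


Elongation at break = 46.7%
Permanent set = 10.0%

Elongation at break = (44 - 30) / 30 x 100 = 46.7%
Permanent set = (33.0 - 30) / 30 x 100 = 10.0%


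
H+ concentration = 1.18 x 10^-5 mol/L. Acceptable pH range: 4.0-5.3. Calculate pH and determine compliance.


pH = -log10(1.18 x 10^-5) = 4.93
Range: 4.0 to 5.3
Compliant: Yes


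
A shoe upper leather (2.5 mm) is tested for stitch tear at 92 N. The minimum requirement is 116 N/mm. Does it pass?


STS = 36.8 N/mm
Passes: No

STS = 92 / 2.5 = 36.8 N/mm
Minimum required: 116 N/mm
Passes: No


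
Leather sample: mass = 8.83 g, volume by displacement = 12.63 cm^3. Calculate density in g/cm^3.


0.699 g/cm^3


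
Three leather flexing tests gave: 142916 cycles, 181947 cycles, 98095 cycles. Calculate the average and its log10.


Average = 140986 cycles
log10 = 5.15


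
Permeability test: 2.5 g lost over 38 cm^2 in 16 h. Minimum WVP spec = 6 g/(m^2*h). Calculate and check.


WVP = 2.5 / (38 x 16) x 10000 = 41.12 g/(m^2*h)
Minimum: 6 g/(m^2*h)
Meets spec: Yes


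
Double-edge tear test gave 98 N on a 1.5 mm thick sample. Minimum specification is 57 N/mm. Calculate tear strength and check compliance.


Tear strength = 98 / 1.5 = 65.3 N/mm
Required minimum = 57 N/mm
Compliant: Yes


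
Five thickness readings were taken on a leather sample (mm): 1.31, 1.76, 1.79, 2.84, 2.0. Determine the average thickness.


1.94 mm


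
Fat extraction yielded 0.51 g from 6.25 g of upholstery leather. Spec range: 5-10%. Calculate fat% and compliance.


Fat content = 8.2%
Compliant: Yes

Fat% = 0.51 / 6.25 x 100 = 8.2%
Spec range: 5-10%
Compliant: Yes


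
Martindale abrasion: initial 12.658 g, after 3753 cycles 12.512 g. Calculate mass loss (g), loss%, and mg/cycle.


Mass loss = 0.146 g
Loss = 1.15%
Rate = 0.039 mg/cycle

Loss = 12.658 - 12.512 = 0.146 g
Loss% = 0.146 / 12.658 x 100 = 1.15%
Rate = 0.146 / 3753 x 1000 = 0.039 mg/cycle


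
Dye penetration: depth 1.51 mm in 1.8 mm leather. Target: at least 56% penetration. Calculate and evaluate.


Penetration = 1.51 / 1.8 x 100 = 83.9%
Target: 56%
Meets target: Yes


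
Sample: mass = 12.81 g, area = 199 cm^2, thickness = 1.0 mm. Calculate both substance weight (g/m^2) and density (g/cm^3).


Substance weight = 643.7 g/m^2
Density = 0.644 g/cm^3

SW = 12.81 / 199 x 10000 = 643.7 g/m^2
Volume = 199 x 1.0 / 10 = 19.90 cm^3
Density = 12.81 / 19.90 = 0.644 g/cm^3


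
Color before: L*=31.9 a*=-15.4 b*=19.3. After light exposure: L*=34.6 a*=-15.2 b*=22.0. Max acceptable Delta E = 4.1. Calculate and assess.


dL = 2.7, da = 0.2, db = 2.7
dE = sqrt((2.7)^2 + (0.2)^2 + (2.7)^2) = 3.82
Max = 4.1
Passes: Yes


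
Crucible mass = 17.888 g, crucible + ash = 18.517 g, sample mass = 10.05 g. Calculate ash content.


Ash mass = 18.517 - 17.888 = 0.629 g
Ash% = 0.629 / 10.05 x 100 = 6.26%


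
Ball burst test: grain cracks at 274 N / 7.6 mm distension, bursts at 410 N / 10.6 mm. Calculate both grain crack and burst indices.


Crack index = 274 / 7.6 = 36.1 N/mm
Burst index = 410 / 10.6 = 38.7 N/mm


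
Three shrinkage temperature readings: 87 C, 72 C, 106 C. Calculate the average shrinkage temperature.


88.3 C

Average = (87 + 72 + 106) / 3
Average = 265 / 3 = 88.3 C


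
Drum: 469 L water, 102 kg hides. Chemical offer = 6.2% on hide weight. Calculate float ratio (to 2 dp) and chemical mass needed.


Float ratio = 4.60
Chemical needed = 6.324 kg


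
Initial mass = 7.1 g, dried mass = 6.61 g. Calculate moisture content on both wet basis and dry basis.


Wet basis = 6.9%
Dry basis = 7.4%

Moisture lost = 7.1 - 6.61 = 0.49 g
Wet basis MC = 0.49 / 7.1 x 100 = 6.9%
Dry basis MC = 0.49 / 6.61 x 100 = 7.4%


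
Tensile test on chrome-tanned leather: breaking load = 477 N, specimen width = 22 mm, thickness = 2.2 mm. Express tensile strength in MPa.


Cross-section = 22 x 2.2 = 48.4 mm^2
TS = 477 / 48.4 = 9.86 MPa
(1 N/mm^2 = 1 MPa)


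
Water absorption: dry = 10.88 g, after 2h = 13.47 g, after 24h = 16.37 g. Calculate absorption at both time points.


WA (2h) = (13.47 - 10.88) / 10.88 x 100 = 23.8%
WA (24h) = (16.37 - 10.88) / 10.88 x 100 = 50.5%


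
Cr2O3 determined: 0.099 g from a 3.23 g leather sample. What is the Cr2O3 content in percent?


3.07%

Cr2O3% = 0.099 / 3.23 x 100
Cr2O3% = 3.07%


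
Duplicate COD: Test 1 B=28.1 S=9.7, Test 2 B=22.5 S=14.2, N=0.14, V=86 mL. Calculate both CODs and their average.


COD1 = (28.1 - 9.7) x 0.14 x 8000 / 86 = 239.6 mg/L
COD2 = (22.5 - 14.2) x 0.14 x 8000 / 86 = 108.1 mg/L
Average = (239.6 + 108.1) / 2 = 173.9 mg/L


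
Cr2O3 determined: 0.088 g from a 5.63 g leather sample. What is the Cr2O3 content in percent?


1.56%


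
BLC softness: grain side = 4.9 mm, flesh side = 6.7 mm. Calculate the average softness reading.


Average = (4.9 + 6.7) / 2
Average = 5.80 mm


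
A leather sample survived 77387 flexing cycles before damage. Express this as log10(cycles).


log10(77387) = 4.89


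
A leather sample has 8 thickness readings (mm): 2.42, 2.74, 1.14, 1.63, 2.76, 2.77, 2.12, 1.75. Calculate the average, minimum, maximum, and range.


Sum = 17.33
Average = 17.33 / 8 = 2.17 mm
Minimum = 1.14 mm
Maximum = 2.77 mm
Range = 2.77 - 1.14 = 1.63 mm


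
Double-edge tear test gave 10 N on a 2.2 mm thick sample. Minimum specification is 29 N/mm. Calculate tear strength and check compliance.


Tear strength = 10 / 2.2 = 4.5 N/mm
Required minimum = 29 N/mm
Compliant: No


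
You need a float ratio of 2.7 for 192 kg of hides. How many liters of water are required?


518.4 L

Water = hide weight x target ratio
Water = 192 x 2.7 = 518.4 L


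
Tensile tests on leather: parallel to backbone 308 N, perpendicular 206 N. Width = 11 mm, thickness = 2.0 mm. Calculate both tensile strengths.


Area = 11 x 2.0 = 22.0 mm^2
TS (parallel) = 308 / 22.0 = 14.00 N/mm^2
TS (perpendicular) = 206 / 22.0 = 9.36 N/mm^2


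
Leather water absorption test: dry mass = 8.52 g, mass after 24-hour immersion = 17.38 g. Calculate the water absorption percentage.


104.0%


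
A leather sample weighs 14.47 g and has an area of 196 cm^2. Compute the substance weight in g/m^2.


738.3 g/m^2


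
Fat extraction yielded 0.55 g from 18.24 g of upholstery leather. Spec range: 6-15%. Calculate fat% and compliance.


Fat% = 0.55 / 18.24 x 100 = 3.0%
Spec range: 6-15%
Compliant: No


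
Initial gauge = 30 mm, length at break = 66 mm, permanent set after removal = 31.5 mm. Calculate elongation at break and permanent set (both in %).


Elongation at break = (66 - 30) / 30 x 100 = 120.0%
Permanent set = (31.5 - 30) / 30 x 100 = 5.0%


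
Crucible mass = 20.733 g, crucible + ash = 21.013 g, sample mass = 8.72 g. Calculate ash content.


Ash mass = 21.013 - 20.733 = 0.280 g
Ash% = 0.280 / 8.72 x 100 = 3.21%


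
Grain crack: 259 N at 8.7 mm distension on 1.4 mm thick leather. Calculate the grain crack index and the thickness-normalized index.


Crack index = 29.8 N/mm
Normalized index = 21.3 N/mm per mm


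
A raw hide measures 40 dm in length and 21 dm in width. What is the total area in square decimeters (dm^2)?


840 dm^2


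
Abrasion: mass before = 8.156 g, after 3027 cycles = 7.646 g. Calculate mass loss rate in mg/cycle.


Mass loss = 8.156 - 7.646 = 0.510 g
Rate = 0.510 / 3027 x 1000 = 0.168 mg/cycle


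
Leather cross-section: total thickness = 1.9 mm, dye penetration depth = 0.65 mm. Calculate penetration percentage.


34.2%

Penetration% = 0.65 / 1.9 x 100
Penetration = 34.2%


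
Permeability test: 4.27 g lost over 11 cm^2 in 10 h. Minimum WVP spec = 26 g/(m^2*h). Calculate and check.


WVP = 4.27 / (11 x 10) x 10000 = 388.18 g/(m^2*h)
Minimum: 26 g/(m^2*h)
Meets spec: Yes


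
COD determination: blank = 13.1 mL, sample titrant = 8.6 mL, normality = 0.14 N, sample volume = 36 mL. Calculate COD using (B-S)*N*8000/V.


140.0 mg/L

COD = (13.1 - 8.6) x 0.14 x 8000 / 36
COD = 4.5 x 0.14 x 8000 / 36
COD = 140.0 mg/L


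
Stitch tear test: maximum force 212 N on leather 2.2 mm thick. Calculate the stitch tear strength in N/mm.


Stitch tear strength = force / thickness
STS = 212 / 2.2 = 96.4 N/mm


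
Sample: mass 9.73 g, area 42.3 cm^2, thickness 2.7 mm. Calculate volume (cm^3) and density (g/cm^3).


Thickness in cm = 2.7 / 10 = 0.27 cm
Volume = 42.3 x 0.27 = 11.421 cm^3
Density = 9.73 / 11.421 = 0.852 g/cm^3


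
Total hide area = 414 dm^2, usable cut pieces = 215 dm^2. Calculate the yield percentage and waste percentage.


Yield = 215 / 414 x 100 = 51.9%
Waste = 414 - 215 = 199 dm^2
Waste% = 100 - 51.9 = 48.1%


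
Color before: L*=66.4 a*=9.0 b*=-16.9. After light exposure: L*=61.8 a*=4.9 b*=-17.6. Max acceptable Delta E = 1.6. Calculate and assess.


dL = -4.6, da = -4.1, db = -0.7
dE = sqrt((-4.6)^2 + (-4.1)^2 + (-0.7)^2) = 6.20
Max = 1.6
Passes: No


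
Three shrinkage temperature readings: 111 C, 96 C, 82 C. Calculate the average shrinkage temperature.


Average = (111 + 96 + 82) / 3
Average = 289 / 3 = 96.3 C


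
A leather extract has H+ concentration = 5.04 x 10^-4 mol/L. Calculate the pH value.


pH = 3.30


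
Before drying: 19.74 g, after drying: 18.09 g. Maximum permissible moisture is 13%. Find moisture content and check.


Moisture content = 8.4%
Acceptable: Yes

MC = (19.74 - 18.09) / 19.74 x 100 = 8.4%
Maximum: 13%
Acceptable: Yes


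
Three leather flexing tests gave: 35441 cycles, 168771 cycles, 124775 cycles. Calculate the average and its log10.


Average = (35441 + 168771 + 124775) / 3 = 109662 cycles
log10(109662) = 5.04


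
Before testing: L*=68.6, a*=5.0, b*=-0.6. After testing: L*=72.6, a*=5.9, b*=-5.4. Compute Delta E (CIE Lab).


dL = 72.6 - 68.6 = 4.0
da = 5.9 - 5.0 = 0.9
db = -5.4 - (-0.6) = -4.8
dE = sqrt((4.0)^2 + (0.9)^2 + (-4.8)^2) = 6.31


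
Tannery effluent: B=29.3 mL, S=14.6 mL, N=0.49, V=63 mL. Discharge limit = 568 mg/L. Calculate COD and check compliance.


COD = 914.7 mg/L
Compliant: No

COD = (29.3 - 14.6) x 0.49 x 8000 / 63 = 914.7 mg/L
Limit: 568 mg/L
Compliant: No


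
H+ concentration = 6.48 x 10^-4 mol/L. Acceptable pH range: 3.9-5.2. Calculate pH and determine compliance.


pH = -log10(6.48 x 10^-4) = 3.19
Range: 3.9 to 5.2
Compliant: No


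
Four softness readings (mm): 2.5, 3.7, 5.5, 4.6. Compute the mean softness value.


4.08 mm

Sum = 2.5 + 3.7 + 5.5 + 4.6
Mean = 16.3 / 4 = 4.08 mm


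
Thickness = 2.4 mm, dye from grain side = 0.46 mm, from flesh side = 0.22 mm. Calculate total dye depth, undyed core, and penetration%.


Total dyed = 0.46 + 0.22 = 0.68 mm
Undyed core = 2.4 - 0.68 = 1.72 mm
Penetration = 0.68 / 2.4 x 100 = 28.3%


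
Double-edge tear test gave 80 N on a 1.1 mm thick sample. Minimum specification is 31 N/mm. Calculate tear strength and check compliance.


Tear strength = 80 / 1.1 = 72.7 N/mm
Required minimum = 31 N/mm
Compliant: Yes


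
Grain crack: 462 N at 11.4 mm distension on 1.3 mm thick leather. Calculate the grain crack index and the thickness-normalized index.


Crack index = 462 / 11.4 = 40.5 N/mm
Normalized = 40.5 / 1.3 = 31.2 N/mm per mm


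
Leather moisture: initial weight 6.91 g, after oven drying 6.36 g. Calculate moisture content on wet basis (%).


8.0%


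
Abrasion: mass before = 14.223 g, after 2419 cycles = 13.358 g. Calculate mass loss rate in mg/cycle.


Mass loss = 14.223 - 13.358 = 0.865 g
Rate = 0.865 / 2419 x 1000 = 0.358 mg/cycle


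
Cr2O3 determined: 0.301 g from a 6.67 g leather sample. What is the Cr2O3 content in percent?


Cr2O3% = 0.301 / 6.67 x 100
Cr2O3% = 4.51%


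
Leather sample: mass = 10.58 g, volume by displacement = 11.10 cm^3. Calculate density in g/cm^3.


0.953 g/cm^3

Density = mass / volume
Density = 10.58 / 11.10 = 0.953 g/cm^3
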